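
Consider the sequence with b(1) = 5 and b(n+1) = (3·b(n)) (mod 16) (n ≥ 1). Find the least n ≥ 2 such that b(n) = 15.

2

b(1) = 5, b(2) = 15, b(3) = 13, b(4) = 7, b(5) = 5.
Since b(5) = b(1) = 5, the sequence is periodic with period 4.
The value 15 first appears (with n ≥ 2) at b(2).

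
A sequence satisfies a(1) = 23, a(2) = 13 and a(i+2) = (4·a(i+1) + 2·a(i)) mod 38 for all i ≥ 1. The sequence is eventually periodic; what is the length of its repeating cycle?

9

a(1) = 23; a(2) = 13; a(3) = 22; a(4) = 0; a(5) = 6; a(6) = 24; a(7) = 32; a(8) = 24; a(9) = 8; a(10) = 4; a(11) = 32; a(12) = 22; a(13) = 0.
Since (a(12), a(13)) = (a(3), a(4)) = (22, 0) (two consecutive terms determine the rest), the sequence is eventually periodic: after a pre-period of length 2 it cycles with period 9.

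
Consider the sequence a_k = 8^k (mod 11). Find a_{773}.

a_1 = 8; a_2 = 9; a_3 = 6; a_4 = 4; a_5 = 10; a_6 = 3; a_7 = 2; a_8 = 5; a_9 = 7; a_{10} = 1; a_{11} = 8.
The sequence repeats with period 10.
So a_{773} = a_{1 + ((773-1) mod 10)} = a_3 = 6.

6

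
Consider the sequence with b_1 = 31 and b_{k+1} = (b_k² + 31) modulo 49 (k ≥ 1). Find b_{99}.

Computing terms: b_1 = 31, b_2 = 12, b_3 = 28, b_4 = 31.
Since b_4 = b_1 = 31, the sequence is periodic with period 3.
(99 - 1) mod 3 = 2, so b_{99} = b_3 = 28.

28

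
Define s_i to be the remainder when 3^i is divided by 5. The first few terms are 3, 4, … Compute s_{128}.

1

s_1 = 3; s_2 = 4; s_3 = 2; s_4 = 1; s_5 = 3.
Since s_5 = s_1 = 3, the sequence is periodic with period 4.
(128 - 1) mod 4 = 3, so s_{128} = s_4 = 1.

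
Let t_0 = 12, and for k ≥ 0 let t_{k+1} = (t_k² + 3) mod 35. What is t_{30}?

12

t_0 = 12,  t_1 = 7,  t_2 = 17,  t_3 = 12.
The sequence repeats with period 3.
So t_{30} = t_{0 + ((30-0) mod 3)} = t_0 = 12.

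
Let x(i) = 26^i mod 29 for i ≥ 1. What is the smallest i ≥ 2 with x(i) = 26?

29

x(1) = 26, x(2) = 9, x(3) = 2, x(4) = 23, x(5) = 18, x(6) = 4, x(7) = 17, x(8) = 7, x(9) = 8, x(10) = 5, x(11) = 14, x(12) = 16, x(13) = 10, x(14) = 28, x(15) = 3, x(16) = 20, x(17) = 27, x(18) = 6, x(19) = 11, x(20) = 25, x(21) = 12, x(22) = 22, x(23) = 21, x(24) = 24, x(25) = 15, x(26) = 13, x(27) = 19, x(28) = 1, x(29) = 26.
The sequence repeats with period 28.
The value 26 next appears (with i ≥ 2) at x(29).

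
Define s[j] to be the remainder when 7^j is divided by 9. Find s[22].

7

We have s[1] = 7, s[2] = 4, s[3] = 1, s[4] = 7.
The sequence repeats with period 3.
(22 - 1) mod 3 = 0, so s[22] = s[1] = 7.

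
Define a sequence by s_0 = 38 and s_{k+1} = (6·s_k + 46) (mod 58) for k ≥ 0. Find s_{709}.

s_0 = 38; s_1 = 42; s_2 = 8; s_3 = 36; s_4 = 30; s_5 = 52; s_6 = 10; s_7 = 48; s_8 = 44; s_9 = 20; s_{10} = 50; s_{11} = 56; s_{12} = 34; s_{13} = 18; s_{14} = 38.
Since s_{14} = s_0 = 38, the sequence is periodic with period 14.
So s_{709} = s_{0 + ((709-0) mod 14)} = s_9 = 20.

20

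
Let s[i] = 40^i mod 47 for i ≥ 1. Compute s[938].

s[1] = 40,  s[2] = 2,  s[3] = 33,  s[4] = 4,  s[5] = 19,  s[6] = 8,  s[7] = 38,  s[8] = 16,  s[9] = 29,  s[10] = 32,  s[11] = 11,  s[12] = 17,  s[13] = 22,  s[14] = 34,  s[15] = 44,  s[16] = 21,  s[17] = 41,  s[18] = 42,  s[19] = 35,  s[20] = 37,  s[21] = 23,  s[22] = 27,  s[23] = 46,  s[24] = 7,  s[25] = 45,  s[26] = 14,  s[27] = 43,  s[28] = 28,  s[29] = 39,  s[30] = 9,  s[31] = 31,  s[32] = 18,  s[33] = 15,  s[34] = 36,  s[35] = 30,  s[36] = 25,  s[37] = 13,  s[38] = 3,  s[39] = 26,  s[40] = 6,  s[41] = 5,  s[42] = 12,  s[43] = 10,  s[44] = 24,  s[45] = 20,  s[46] = 1,  s[47] = 40.
Since s[47] = s[1] = 40, the sequence is periodic with period 46.
So s[938] = s[1 + ((938-1) mod 46)] = s[18] = 42.

42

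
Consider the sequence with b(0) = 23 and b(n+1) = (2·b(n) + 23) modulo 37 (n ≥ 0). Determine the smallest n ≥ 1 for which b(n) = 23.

Listing terms: b(0) = 23; b(1) = 32; b(2) = 13; b(3) = 12; b(4) = 10; b(5) = 6; b(6) = 35; b(7) = 19; b(8) = 24; b(9) = 34; b(10) = 17; b(11) = 20; b(12) = 26; b(13) = 1; b(14) = 25; b(15) = 36; b(16) = 21; b(17) = 28; b(18) = 5; b(19) = 33; b(20) = 15; b(21) = 16; b(22) = 18; b(23) = 22; b(24) = 30; b(25) = 9; b(26) = 4; b(27) = 31; b(28) = 11; b(29) = 8; b(30) = 2; b(31) = 27; b(32) = 3; b(33) = 29; b(34) = 7; b(35) = 0; b(36) = 23.
The sequence repeats with period 36.
The value 23 next appears (with n ≥ 1) at b(36).

36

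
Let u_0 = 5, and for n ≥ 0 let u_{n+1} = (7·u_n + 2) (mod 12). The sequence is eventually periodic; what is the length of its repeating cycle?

u_0 = 5; u_1 = 1; u_2 = 9; u_3 = 5.
Since u_3 = u_0 = 5, the sequence is periodic with period 3.

3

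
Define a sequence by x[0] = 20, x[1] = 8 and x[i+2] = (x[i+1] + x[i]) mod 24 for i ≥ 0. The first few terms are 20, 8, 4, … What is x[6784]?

Computing terms: x[0] = 20,  x[1] = 8,  x[2] = 4,  x[3] = 12,  x[4] = 16,  x[5] = 4,  x[6] = 20,  x[7] = 0,  x[8] = 20,  x[9] = 20,  x[10] = 16,  x[11] = 12,  x[12] = 4,  x[13] = 16,  x[14] = 20,  x[15] = 12,  x[16] = 8,  x[17] = 20,  x[18] = 4,  x[19] = 0,  x[20] = 4,  x[21] = 4,  x[22] = 8,  x[23] = 12,  x[24] = 20,  x[25] = 8.
Since (x[24], x[25]) = (x[0], x[1]) = (20, 8) (two consecutive terms determine the rest), the sequence is periodic with period 24.
So x[6784] = x[0 + ((6784-0) mod 24)] = x[16] = 8.

8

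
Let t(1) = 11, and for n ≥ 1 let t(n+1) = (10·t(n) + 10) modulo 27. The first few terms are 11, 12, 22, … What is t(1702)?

We have t(1) = 11, t(2) = 12, t(3) = 22, t(4) = 14, t(5) = 15, t(6) = 25, t(7) = 17, t(8) = 18, t(9) = 1, t(10) = 20, t(11) = 21, t(12) = 4, t(13) = 23, t(14) = 24, t(15) = 7, t(16) = 26, t(17) = 0, t(18) = 10, t(19) = 2, t(20) = 3, t(21) = 13, t(22) = 5, t(23) = 6, t(24) = 16, t(25) = 8, t(26) = 9, t(27) = 19, t(28) = 11.
The sequence repeats with period 27.
(1702 - 1) mod 27 = 0, so t(1702) = t(1) = 11.

11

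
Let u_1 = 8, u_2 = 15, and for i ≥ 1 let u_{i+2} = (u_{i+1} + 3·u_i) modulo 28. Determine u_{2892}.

u_1 = 8,  u_2 = 15,  u_3 = 11,  u_4 = 0,  u_5 = 5,  u_6 = 5,  u_7 = 20,  u_8 = 7,  u_9 = 11,  u_{10} = 4,  u_{11} = 9,  u_{12} = 21,  u_{13} = 20,  u_{14} = 27,  u_{15} = 3,  u_{16} = 0,  u_{17} = 9,  u_{18} = 9,  u_{19} = 8,  u_{20} = 7,  u_{21} = 3,  u_{22} = 24,  u_{23} = 5,  u_{24} = 21,  u_{25} = 8,  u_{26} = 15.
The sequence repeats with period 24.
(2892 - 1) mod 24 = 11, so u_{2892} = u_{12} = 21.

21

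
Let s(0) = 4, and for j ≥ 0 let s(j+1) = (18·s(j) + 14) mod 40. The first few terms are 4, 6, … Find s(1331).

10

s(0) = 4; s(1) = 6; s(2) = 2; s(3) = 10; s(4) = 34; s(5) = 26; s(6) = 2.
Since s(6) = s(2) = 2, the sequence is eventually periodic: after a pre-period of length 2 it cycles with period 4.
For j ≥ 2, s(j) depends only on (j - 2) mod 4. (1331 - 2) mod 4 = 1, so s(1331) = s(3) = 10.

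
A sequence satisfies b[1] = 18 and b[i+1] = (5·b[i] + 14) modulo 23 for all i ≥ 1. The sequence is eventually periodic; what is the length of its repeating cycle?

22

We have b[1] = 18, b[2] = 12, b[3] = 5, b[4] = 16, b[5] = 2, b[6] = 1, b[7] = 19, b[8] = 17, b[9] = 7, b[10] = 3, b[11] = 6, b[12] = 21, b[13] = 4, b[14] = 11, b[15] = 0, b[16] = 14, b[17] = 15, b[18] = 20, b[19] = 22, b[20] = 9, b[21] = 13, b[22] = 10, b[23] = 18.
The sequence repeats with period 22.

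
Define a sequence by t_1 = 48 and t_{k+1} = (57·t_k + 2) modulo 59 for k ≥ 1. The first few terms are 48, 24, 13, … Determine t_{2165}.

Listing terms: t_1 = 48, t_2 = 24, t_3 = 13, t_4 = 35, t_5 = 50, t_6 = 20, t_7 = 21, t_8 = 19, t_9 = 23, t_{10} = 15, t_{11} = 31, t_{12} = 58, t_{13} = 4, t_{14} = 53, t_{15} = 14, t_{16} = 33, t_{17} = 54, t_{18} = 12, t_{19} = 37, t_{20} = 46, t_{21} = 28, t_{22} = 5, t_{23} = 51, t_{24} = 18, t_{25} = 25, t_{26} = 11, t_{27} = 39, t_{28} = 42, t_{29} = 36, t_{30} = 48.
Since t_{30} = t_1 = 48, the sequence is periodic with period 29.
So t_{2165} = t_{1 + ((2165-1) mod 29)} = t_{19} = 37.

37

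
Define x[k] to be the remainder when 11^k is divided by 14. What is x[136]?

11

x[0] = 1, x[1] = 11, x[2] = 9, x[3] = 1.
Since x[3] = x[0] = 1, the sequence is periodic with period 3.
So x[136] = x[0 + ((136-0) mod 3)] = x[1] = 11.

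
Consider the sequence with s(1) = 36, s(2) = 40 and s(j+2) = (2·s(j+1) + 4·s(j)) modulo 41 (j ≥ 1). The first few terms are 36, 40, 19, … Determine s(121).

36

Computing terms: s(1) = 36; s(2) = 40; s(3) = 19; s(4) = 34; s(5) = 21; s(6) = 14; s(7) = 30; s(8) = 34; s(9) = 24; s(10) = 20; s(11) = 13; s(12) = 24; s(13) = 18; s(14) = 9; s(15) = 8; s(16) = 11; s(17) = 13; s(18) = 29; s(19) = 28; s(20) = 8; s(21) = 5; s(22) = 1; s(23) = 22; s(24) = 7; s(25) = 20; s(26) = 27; s(27) = 11; s(28) = 7; s(29) = 17; s(30) = 21; s(31) = 28; s(32) = 17; s(33) = 23; s(34) = 32; s(35) = 33; s(36) = 30; s(37) = 28; s(38) = 12; s(39) = 13; s(40) = 33; s(41) = 36; s(42) = 40.
Since (s(41), s(42)) = (s(1), s(2)) = (36, 40) (two consecutive terms determine the rest), the sequence is periodic with period 40.
So s(121) = s(1 + ((121-1) mod 40)) = s(1) = 36.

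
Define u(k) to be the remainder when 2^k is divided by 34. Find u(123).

Computing terms: u(0) = 1; u(1) = 2; u(2) = 4; u(3) = 8; u(4) = 16; u(5) = 32; u(6) = 30; u(7) = 26; u(8) = 18; u(9) = 2.
Since u(9) = u(1) = 2, the sequence is eventually periodic: after a pre-period of length 1 it cycles with period 8.
For k ≥ 1, u(k) depends only on (k - 1) mod 8. (123 - 1) mod 8 = 2, so u(123) = u(3) = 8.

8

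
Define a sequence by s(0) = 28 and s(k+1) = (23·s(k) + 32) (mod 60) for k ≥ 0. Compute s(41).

16

Computing terms: s(0) = 28,  s(1) = 16,  s(2) = 40,  s(3) = 52,  s(4) = 28.
The sequence repeats with period 4.
(41 - 0) mod 4 = 1, so s(41) = s(1) = 16.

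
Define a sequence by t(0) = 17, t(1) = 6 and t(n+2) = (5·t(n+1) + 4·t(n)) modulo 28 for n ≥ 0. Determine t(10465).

6

Computing terms: t(0) = 17,  t(1) = 6,  t(2) = 14,  t(3) = 10,  t(4) = 22,  t(5) = 10,  t(6) = 26,  t(7) = 2,  t(8) = 2,  t(9) = 18,  t(10) = 14,  t(11) = 2,  t(12) = 10,  t(13) = 2,  t(14) = 22,  t(15) = 6,  t(16) = 6,  t(17) = 26,  t(18) = 14,  t(19) = 6,  t(20) = 2,  t(21) = 6,  t(22) = 10,  t(23) = 18,  t(24) = 18,  t(25) = 22,  t(26) = 14,  t(27) = 18,  t(28) = 6,  t(29) = 18,  t(30) = 2,  t(31) = 26,  t(32) = 26,  t(33) = 10,  t(34) = 14,  t(35) = 26,  t(36) = 18,  t(37) = 26,  t(38) = 6,  t(39) = 22,  t(40) = 22,  t(41) = 2,  t(42) = 14,  t(43) = 22,  t(44) = 26,  t(45) = 22,  t(46) = 18,  t(47) = 10,  t(48) = 10,  t(49) = 6,  t(50) = 14.
Since (t(49), t(50)) = (t(1), t(2)) = (6, 14) (two consecutive terms determine the rest), the sequence is eventually periodic: after a pre-period of length 1 it cycles with period 48.
For n ≥ 1, t(n) depends only on (n - 1) mod 48. (10465 - 1) mod 48 = 0, so t(10465) = t(1) = 6.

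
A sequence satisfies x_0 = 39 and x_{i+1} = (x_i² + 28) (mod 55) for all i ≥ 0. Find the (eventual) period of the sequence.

5

We have x_0 = 39; x_1 = 9; x_2 = 54; x_3 = 29; x_4 = 44; x_5 = 39.
Since x_5 = x_0 = 39, the sequence is periodic with period 5.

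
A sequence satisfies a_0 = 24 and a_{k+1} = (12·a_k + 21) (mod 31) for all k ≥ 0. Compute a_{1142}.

9

Listing terms: a_0 = 24; a_1 = 30; a_2 = 9; a_3 = 5; a_4 = 19; a_5 = 1; a_6 = 2; a_7 = 14; a_8 = 3; a_9 = 26; a_{10} = 23; a_{11} = 18; a_{12} = 20; a_{13} = 13; a_{14} = 22; a_{15} = 6; a_{16} = 0; a_{17} = 21; a_{18} = 25; a_{19} = 11; a_{20} = 29; a_{21} = 28; a_{22} = 16; a_{23} = 27; a_{24} = 4; a_{25} = 7; a_{26} = 12; a_{27} = 10; a_{28} = 17; a_{29} = 8; a_{30} = 24.
The sequence repeats with period 30.
(1142 - 0) mod 30 = 2, so a_{1142} = a_2 = 9.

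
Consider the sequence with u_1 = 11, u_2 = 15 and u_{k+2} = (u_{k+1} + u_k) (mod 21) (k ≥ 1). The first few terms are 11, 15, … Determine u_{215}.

7

u_1 = 11; u_2 = 15; u_3 = 5; u_4 = 20; u_5 = 4; u_6 = 3; u_7 = 7; u_8 = 10; u_9 = 17; u_{10} = 6; u_{11} = 2; u_{12} = 8; u_{13} = 10; u_{14} = 18; u_{15} = 7; u_{16} = 4; u_{17} = 11; u_{18} = 15.
Since (u_{17}, u_{18}) = (u_1, u_2) = (11, 15) (two consecutive terms determine the rest), the sequence is periodic with period 16.
(215 - 1) mod 16 = 6, so u_{215} = u_7 = 7.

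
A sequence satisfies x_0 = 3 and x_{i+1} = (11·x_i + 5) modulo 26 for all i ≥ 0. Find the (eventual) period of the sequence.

Computing terms: x_0 = 3,  x_1 = 12,  x_2 = 7,  x_3 = 4,  x_4 = 23,  x_5 = 24,  x_6 = 9,  x_7 = 0,  x_8 = 5,  x_9 = 8,  x_{10} = 15,  x_{11} = 14,  x_{12} = 3.
Since x_{12} = x_0 = 3, the sequence is periodic with period 12.

12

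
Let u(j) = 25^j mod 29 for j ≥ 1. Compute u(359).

Listing terms: u(1) = 25, u(2) = 16, u(3) = 23, u(4) = 24, u(5) = 20, u(6) = 7, u(7) = 1, u(8) = 25.
Since u(8) = u(1) = 25, the sequence is periodic with period 7.
(359 - 1) mod 7 = 1, so u(359) = u(2) = 16.

16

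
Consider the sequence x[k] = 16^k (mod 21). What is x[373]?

16

Computing terms: x[1] = 16; x[2] = 4; x[3] = 1; x[4] = 16.
The sequence repeats with period 3.
So x[373] = x[1 + ((373-1) mod 3)] = x[1] = 16.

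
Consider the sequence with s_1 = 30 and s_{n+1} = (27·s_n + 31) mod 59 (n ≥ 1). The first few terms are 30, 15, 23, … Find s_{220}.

Listing terms: s_1 = 30,  s_2 = 15,  s_3 = 23,  s_4 = 3,  s_5 = 53,  s_6 = 46,  s_7 = 34,  s_8 = 5,  s_9 = 48,  s_{10} = 29,  s_{11} = 47,  s_{12} = 2,  s_{13} = 26,  s_{14} = 25,  s_{15} = 57,  s_{16} = 36,  s_{17} = 0,  s_{18} = 31,  s_{19} = 42,  s_{20} = 44,  s_{21} = 39,  s_{22} = 22,  s_{23} = 35,  s_{24} = 32,  s_{25} = 10,  s_{26} = 6,  s_{27} = 16,  s_{28} = 50,  s_{29} = 24,  s_{30} = 30.
The sequence repeats with period 29.
(220 - 1) mod 29 = 16, so s_{220} = s_{17} = 0.

0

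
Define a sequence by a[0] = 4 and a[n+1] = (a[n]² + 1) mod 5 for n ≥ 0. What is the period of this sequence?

a[0] = 4,  a[1] = 2,  a[2] = 0,  a[3] = 1,  a[4] = 2.
Since a[4] = a[1] = 2, the sequence is eventually periodic: after a pre-period of length 1 it cycles with period 3.

3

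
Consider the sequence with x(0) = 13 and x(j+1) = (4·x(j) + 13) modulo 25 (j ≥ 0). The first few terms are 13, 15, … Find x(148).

Listing terms: x(0) = 13, x(1) = 15, x(2) = 23, x(3) = 5, x(4) = 8, x(5) = 20, x(6) = 18, x(7) = 10, x(8) = 3, x(9) = 0, x(10) = 13.
The sequence repeats with period 10.
So x(148) = x(0 + ((148-0) mod 10)) = x(8) = 3.

3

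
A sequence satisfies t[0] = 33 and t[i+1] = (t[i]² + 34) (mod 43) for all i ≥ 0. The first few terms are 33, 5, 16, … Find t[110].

16

Computing terms: t[0] = 33,  t[1] = 5,  t[2] = 16,  t[3] = 32,  t[4] = 26,  t[5] = 22,  t[6] = 2,  t[7] = 38,  t[8] = 16.
Since t[8] = t[2] = 16, the sequence is eventually periodic: after a pre-period of length 2 it cycles with period 6.
For i ≥ 2, t[i] depends only on (i - 2) mod 6. (110 - 2) mod 6 = 0, so t[110] = t[2] = 16.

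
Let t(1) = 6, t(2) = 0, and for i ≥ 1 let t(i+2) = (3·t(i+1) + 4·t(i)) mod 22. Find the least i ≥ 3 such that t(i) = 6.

4

t(1) = 6; t(2) = 0; t(3) = 2; t(4) = 6; t(5) = 4; t(6) = 14; t(7) = 14; t(8) = 10; t(9) = 20; t(10) = 12; t(11) = 6; t(12) = 0.
Since (t(11), t(12)) = (t(1), t(2)) = (6, 0) (two consecutive terms determine the rest), the sequence is periodic with period 10.
The value 6 first appears (with i ≥ 3) at t(4).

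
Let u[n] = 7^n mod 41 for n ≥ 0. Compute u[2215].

We have u[0] = 1,  u[1] = 7,  u[2] = 8,  u[3] = 15,  u[4] = 23,  u[5] = 38,  u[6] = 20,  u[7] = 17,  u[8] = 37,  u[9] = 13,  u[10] = 9,  u[11] = 22,  u[12] = 31,  u[13] = 12,  u[14] = 2,  u[15] = 14,  u[16] = 16,  u[17] = 30,  u[18] = 5,  u[19] = 35,  u[20] = 40,  u[21] = 34,  u[22] = 33,  u[23] = 26,  u[24] = 18,  u[25] = 3,  u[26] = 21,  u[27] = 24,  u[28] = 4,  u[29] = 28,  u[30] = 32,  u[31] = 19,  u[32] = 10,  u[33] = 29,  u[34] = 39,  u[35] = 27,  u[36] = 25,  u[37] = 11,  u[38] = 36,  u[39] = 6,  u[40] = 1.
Since u[40] = u[0] = 1, the sequence is periodic with period 40.
(2215 - 0) mod 40 = 15, so u[2215] = u[15] = 14.

14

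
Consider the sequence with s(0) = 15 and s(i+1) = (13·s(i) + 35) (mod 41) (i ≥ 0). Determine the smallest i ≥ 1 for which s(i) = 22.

s(0) = 15, s(1) = 25, s(2) = 32, s(3) = 0, s(4) = 35, s(5) = 39, s(6) = 9, s(7) = 29, s(8) = 2, s(9) = 20, s(10) = 8, s(11) = 16, s(12) = 38, s(13) = 37, s(14) = 24, s(15) = 19, s(16) = 36, s(17) = 11, s(18) = 14, s(19) = 12, s(20) = 27, s(21) = 17, s(22) = 10, s(23) = 1, s(24) = 7, s(25) = 3, s(26) = 33, s(27) = 13, s(28) = 40, s(29) = 22, s(30) = 34, s(31) = 26, s(32) = 4, s(33) = 5, s(34) = 18, s(35) = 23, s(36) = 6, s(37) = 31, s(38) = 28, s(39) = 30, s(40) = 15.
Since s(40) = s(0) = 15, the sequence is periodic with period 40.
The value 22 first appears (with i ≥ 1) at s(29).

29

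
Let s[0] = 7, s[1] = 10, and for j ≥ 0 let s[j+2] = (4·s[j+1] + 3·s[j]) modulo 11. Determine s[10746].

Listing terms: s[0] = 7, s[1] = 10, s[2] = 6, s[3] = 10, s[4] = 3, s[5] = 9, s[6] = 1, s[7] = 9, s[8] = 6, s[9] = 7, s[10] = 2, s[11] = 7, s[12] = 1, s[13] = 3, s[14] = 4, s[15] = 3, s[16] = 2, s[17] = 6, s[18] = 8, s[19] = 6, s[20] = 4, s[21] = 1, s[22] = 5, s[23] = 1, s[24] = 8, s[25] = 2, s[26] = 10, s[27] = 2, s[28] = 5, s[29] = 4, s[30] = 9, s[31] = 4, s[32] = 10, s[33] = 8, s[34] = 7, s[35] = 8, s[36] = 9, s[37] = 5, s[38] = 3, s[39] = 5, s[40] = 7, s[41] = 10.
The sequence repeats with period 40.
So s[10746] = s[0 + ((10746-0) mod 40)] = s[26] = 10.

10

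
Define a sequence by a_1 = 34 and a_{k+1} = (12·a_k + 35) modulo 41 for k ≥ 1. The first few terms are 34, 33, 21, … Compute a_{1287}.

1

We have a_1 = 34,  a_2 = 33,  a_3 = 21,  a_4 = 0,  a_5 = 35,  a_6 = 4,  a_7 = 1,  a_8 = 6,  a_9 = 25,  a_{10} = 7,  a_{11} = 37,  a_{12} = 28,  a_{13} = 2,  a_{14} = 18,  a_{15} = 5,  a_{16} = 13,  a_{17} = 27,  a_{18} = 31,  a_{19} = 38,  a_{20} = 40,  a_{21} = 23,  a_{22} = 24,  a_{23} = 36,  a_{24} = 16,  a_{25} = 22,  a_{26} = 12,  a_{27} = 15,  a_{28} = 10,  a_{29} = 32,  a_{30} = 9,  a_{31} = 20,  a_{32} = 29,  a_{33} = 14,  a_{34} = 39,  a_{35} = 11,  a_{36} = 3,  a_{37} = 30,  a_{38} = 26,  a_{39} = 19,  a_{40} = 17,  a_{41} = 34.
The sequence repeats with period 40.
(1287 - 1) mod 40 = 6, so a_{1287} = a_7 = 1.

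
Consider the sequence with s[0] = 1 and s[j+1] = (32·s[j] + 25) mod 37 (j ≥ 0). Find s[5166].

s[0] = 1; s[1] = 20; s[2] = 36; s[3] = 30; s[4] = 23; s[5] = 21; s[6] = 31; s[7] = 18; s[8] = 9; s[9] = 17; s[10] = 14; s[11] = 29; s[12] = 28; s[13] = 33; s[14] = 8; s[15] = 22; s[16] = 26; s[17] = 6; s[18] = 32; s[19] = 13; s[20] = 34; s[21] = 3; s[22] = 10; s[23] = 12; s[24] = 2; s[25] = 15; s[26] = 24; s[27] = 16; s[28] = 19; s[29] = 4; s[30] = 5; s[31] = 0; s[32] = 25; s[33] = 11; s[34] = 7; s[35] = 27; s[36] = 1.
The sequence repeats with period 36.
So s[5166] = s[0 + ((5166-0) mod 36)] = s[18] = 32.

32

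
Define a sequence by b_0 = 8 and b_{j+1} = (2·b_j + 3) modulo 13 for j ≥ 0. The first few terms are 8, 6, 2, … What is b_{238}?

Computing terms: b_0 = 8, b_1 = 6, b_2 = 2, b_3 = 7, b_4 = 4, b_5 = 11, b_6 = 12, b_7 = 1, b_8 = 5, b_9 = 0, b_{10} = 3, b_{11} = 9, b_{12} = 8.
The sequence repeats with period 12.
(238 - 0) mod 12 = 10, so b_{238} = b_{10} = 3.

3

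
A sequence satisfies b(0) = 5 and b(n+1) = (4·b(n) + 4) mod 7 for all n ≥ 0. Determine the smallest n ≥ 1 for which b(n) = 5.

3

Computing terms: b(0) = 5, b(1) = 3, b(2) = 2, b(3) = 5.
Since b(3) = b(0) = 5, the sequence is periodic with period 3.
The value 5 next appears (with n ≥ 1) at b(3).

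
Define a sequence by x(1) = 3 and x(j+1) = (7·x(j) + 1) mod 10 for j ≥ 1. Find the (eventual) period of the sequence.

4

Listing terms: x(1) = 3,  x(2) = 2,  x(3) = 5,  x(4) = 6,  x(5) = 3.
The sequence repeats with period 4.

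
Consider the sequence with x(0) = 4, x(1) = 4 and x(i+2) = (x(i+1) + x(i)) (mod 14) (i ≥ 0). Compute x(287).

x(0) = 4, x(1) = 4, x(2) = 8, x(3) = 12, x(4) = 6, x(5) = 4, x(6) = 10, x(7) = 0, x(8) = 10, x(9) = 10, x(10) = 6, x(11) = 2, x(12) = 8, x(13) = 10, x(14) = 4, x(15) = 0, x(16) = 4, x(17) = 4.
Since (x(16), x(17)) = (x(0), x(1)) = (4, 4) (two consecutive terms determine the rest), the sequence is periodic with period 16.
So x(287) = x(0 + ((287-0) mod 16)) = x(15) = 0.

0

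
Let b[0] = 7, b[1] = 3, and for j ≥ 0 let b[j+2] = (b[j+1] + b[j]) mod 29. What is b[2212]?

7

b[0] = 7,  b[1] = 3,  b[2] = 10,  b[3] = 13,  b[4] = 23,  b[5] = 7,  b[6] = 1,  b[7] = 8,  b[8] = 9,  b[9] = 17,  b[10] = 26,  b[11] = 14,  b[12] = 11,  b[13] = 25,  b[14] = 7,  b[15] = 3.
The sequence repeats with period 14.
(2212 - 0) mod 14 = 0, so b[2212] = b[0] = 7.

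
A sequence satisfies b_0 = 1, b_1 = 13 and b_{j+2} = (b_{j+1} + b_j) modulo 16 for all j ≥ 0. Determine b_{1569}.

b_0 = 1; b_1 = 13; b_2 = 14; b_3 = 11; b_4 = 9; b_5 = 4; b_6 = 13; b_7 = 1; b_8 = 14; b_9 = 15; b_{10} = 13; b_{11} = 12; b_{12} = 9; b_{13} = 5; b_{14} = 14; b_{15} = 3; b_{16} = 1; b_{17} = 4; b_{18} = 5; b_{19} = 9; b_{20} = 14; b_{21} = 7; b_{22} = 5; b_{23} = 12; b_{24} = 1; b_{25} = 13.
The sequence repeats with period 24.
(1569 - 0) mod 24 = 9, so b_{1569} = b_9 = 15.

15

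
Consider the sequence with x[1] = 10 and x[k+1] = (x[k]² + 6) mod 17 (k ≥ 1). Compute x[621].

We have x[1] = 10, x[2] = 4, x[3] = 5, x[4] = 14, x[5] = 15, x[6] = 10.
The sequence repeats with period 5.
(621 - 1) mod 5 = 0, so x[621] = x[1] = 10.

10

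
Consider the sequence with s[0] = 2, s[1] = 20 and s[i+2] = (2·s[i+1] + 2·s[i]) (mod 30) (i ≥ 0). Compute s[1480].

Listing terms: s[0] = 2,  s[1] = 20,  s[2] = 14,  s[3] = 8,  s[4] = 14,  s[5] = 14,  s[6] = 26,  s[7] = 20,  s[8] = 2,  s[9] = 14,  s[10] = 2,  s[11] = 2,  s[12] = 8,  s[13] = 20,  s[14] = 26,  s[15] = 2,  s[16] = 26,  s[17] = 26,  s[18] = 14,  s[19] = 20,  s[20] = 8,  s[21] = 26,  s[22] = 8,  s[23] = 8,  s[24] = 2,  s[25] = 20.
The sequence repeats with period 24.
(1480 - 0) mod 24 = 16, so s[1480] = s[16] = 26.

26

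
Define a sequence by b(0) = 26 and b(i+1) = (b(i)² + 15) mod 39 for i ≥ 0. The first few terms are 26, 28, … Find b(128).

b(0) = 26, b(1) = 28, b(2) = 19, b(3) = 25, b(4) = 16, b(5) = 37, b(6) = 19.
Since b(6) = b(2) = 19, the sequence is eventually periodic: after a pre-period of length 2 it cycles with period 4.
For i ≥ 2, b(i) depends only on (i - 2) mod 4. (128 - 2) mod 4 = 2, so b(128) = b(4) = 16.

16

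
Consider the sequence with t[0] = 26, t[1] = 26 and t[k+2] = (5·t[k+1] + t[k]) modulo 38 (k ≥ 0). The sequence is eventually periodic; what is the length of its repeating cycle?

Computing terms: t[0] = 26; t[1] = 26; t[2] = 4; t[3] = 8; t[4] = 6; t[5] = 0; t[6] = 6; t[7] = 30; t[8] = 4; t[9] = 12; t[10] = 26; t[11] = 28; t[12] = 14; t[13] = 22; t[14] = 10; t[15] = 34; t[16] = 28; t[17] = 22; t[18] = 24; t[19] = 28; t[20] = 12; t[21] = 12; t[22] = 34; t[23] = 30; t[24] = 32; t[25] = 0; t[26] = 32; t[27] = 8; t[28] = 34; t[29] = 26; t[30] = 12; t[31] = 10; t[32] = 24; t[33] = 16; t[34] = 28; t[35] = 4; t[36] = 10; t[37] = 16; t[38] = 14; t[39] = 10; t[40] = 26; t[41] = 26.
Since (t[40], t[41]) = (t[0], t[1]) = (26, 26) (two consecutive terms determine the rest), the sequence is periodic with period 40.

40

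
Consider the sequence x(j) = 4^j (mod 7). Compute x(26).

2

Computing terms: x(0) = 1,  x(1) = 4,  x(2) = 2,  x(3) = 1.
Since x(3) = x(0) = 1, the sequence is periodic with period 3.
So x(26) = x(0 + ((26-0) mod 3)) = x(2) = 2.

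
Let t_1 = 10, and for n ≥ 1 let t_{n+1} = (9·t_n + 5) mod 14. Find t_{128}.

11

We have t_1 = 10; t_2 = 11; t_3 = 6; t_4 = 3; t_5 = 4; t_6 = 13; t_7 = 10.
Since t_7 = t_1 = 10, the sequence is periodic with period 6.
So t_{128} = t_{1 + ((128-1) mod 6)} = t_2 = 11.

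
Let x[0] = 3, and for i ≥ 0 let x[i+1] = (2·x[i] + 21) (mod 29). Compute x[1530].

1

Listing terms: x[0] = 3, x[1] = 27, x[2] = 17, x[3] = 26, x[4] = 15, x[5] = 22, x[6] = 7, x[7] = 6, x[8] = 4, x[9] = 0, x[10] = 21, x[11] = 5, x[12] = 2, x[13] = 25, x[14] = 13, x[15] = 18, x[16] = 28, x[17] = 19, x[18] = 1, x[19] = 23, x[20] = 9, x[21] = 10, x[22] = 12, x[23] = 16, x[24] = 24, x[25] = 11, x[26] = 14, x[27] = 20, x[28] = 3.
The sequence repeats with period 28.
So x[1530] = x[0 + ((1530-0) mod 28)] = x[18] = 1.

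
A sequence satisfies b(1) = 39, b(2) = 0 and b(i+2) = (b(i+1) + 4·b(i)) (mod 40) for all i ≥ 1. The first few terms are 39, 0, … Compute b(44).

20

Computing terms: b(1) = 39; b(2) = 0; b(3) = 36; b(4) = 36; b(5) = 20; b(6) = 4; b(7) = 4; b(8) = 20; b(9) = 36; b(10) = 36.
Since (b(9), b(10)) = (b(3), b(4)) = (36, 36) (two consecutive terms determine the rest), the sequence is eventually periodic: after a pre-period of length 2 it cycles with period 6.
For i ≥ 3, b(i) depends only on (i - 3) mod 6. (44 - 3) mod 6 = 5, so b(44) = b(8) = 20.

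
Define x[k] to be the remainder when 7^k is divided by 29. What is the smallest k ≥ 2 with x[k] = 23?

4

We have x[1] = 7,  x[2] = 20,  x[3] = 24,  x[4] = 23,  x[5] = 16,  x[6] = 25,  x[7] = 1,  x[8] = 7.
Since x[8] = x[1] = 7, the sequence is periodic with period 7.
The value 23 first appears (with k ≥ 2) at x[4].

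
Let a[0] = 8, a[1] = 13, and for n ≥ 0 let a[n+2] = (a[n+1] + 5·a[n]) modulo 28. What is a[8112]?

4

a[0] = 8, a[1] = 13, a[2] = 25, a[3] = 6, a[4] = 19, a[5] = 21, a[6] = 4, a[7] = 25, a[8] = 17, a[9] = 2, a[10] = 3, a[11] = 13, a[12] = 0, a[13] = 9, a[14] = 9, a[15] = 26, a[16] = 15, a[17] = 5, a[18] = 24, a[19] = 21, a[20] = 1, a[21] = 22, a[22] = 27, a[23] = 25, a[24] = 20, a[25] = 5, a[26] = 21, a[27] = 18, a[28] = 11, a[29] = 17, a[30] = 16, a[31] = 17, a[32] = 13, a[33] = 14, a[34] = 23, a[35] = 9, a[36] = 12, a[37] = 1, a[38] = 5, a[39] = 10, a[40] = 7, a[41] = 1, a[42] = 8, a[43] = 13.
The sequence repeats with period 42.
(8112 - 0) mod 42 = 6, so a[8112] = a[6] = 4.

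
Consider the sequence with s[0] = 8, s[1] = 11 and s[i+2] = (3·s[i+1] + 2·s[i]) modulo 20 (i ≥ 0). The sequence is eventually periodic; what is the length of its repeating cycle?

24

We have s[0] = 8; s[1] = 11; s[2] = 9; s[3] = 9; s[4] = 5; s[5] = 13; s[6] = 9; s[7] = 13; s[8] = 17; s[9] = 17; s[10] = 5; s[11] = 9; s[12] = 17; s[13] = 9; s[14] = 1; s[15] = 1; s[16] = 5; s[17] = 17; s[18] = 1; s[19] = 17; s[20] = 13; s[21] = 13; s[22] = 5; s[23] = 1; s[24] = 13; s[25] = 1; s[26] = 9; s[27] = 9.
Since (s[26], s[27]) = (s[2], s[3]) = (9, 9) (two consecutive terms determine the rest), the sequence is eventually periodic: after a pre-period of length 2 it cycles with period 24.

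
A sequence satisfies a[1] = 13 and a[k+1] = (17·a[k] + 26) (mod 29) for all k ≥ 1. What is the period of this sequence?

4

a[1] = 13, a[2] = 15, a[3] = 20, a[4] = 18, a[5] = 13.
The sequence repeats with period 4.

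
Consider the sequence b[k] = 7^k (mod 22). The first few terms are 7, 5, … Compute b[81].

7

b[1] = 7,  b[2] = 5,  b[3] = 13,  b[4] = 3,  b[5] = 21,  b[6] = 15,  b[7] = 17,  b[8] = 9,  b[9] = 19,  b[10] = 1,  b[11] = 7.
The sequence repeats with period 10.
(81 - 1) mod 10 = 0, so b[81] = b[1] = 7.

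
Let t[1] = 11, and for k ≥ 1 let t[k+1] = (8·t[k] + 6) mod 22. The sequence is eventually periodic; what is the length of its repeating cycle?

We have t[1] = 11; t[2] = 6; t[3] = 10; t[4] = 20; t[5] = 12; t[6] = 14; t[7] = 8; t[8] = 4; t[9] = 16; t[10] = 2; t[11] = 0; t[12] = 6.
Since t[12] = t[2] = 6, the sequence is eventually periodic: after a pre-period of length 1 it cycles with period 10.

10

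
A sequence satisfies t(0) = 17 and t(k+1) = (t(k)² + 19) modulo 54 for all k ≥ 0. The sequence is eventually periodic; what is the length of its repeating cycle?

t(0) = 17,  t(1) = 38,  t(2) = 5,  t(3) = 44,  t(4) = 11,  t(5) = 32,  t(6) = 17.
Since t(6) = t(0) = 17, the sequence is periodic with period 6.

6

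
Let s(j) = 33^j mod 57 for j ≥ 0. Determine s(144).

39

Listing terms: s(0) = 1; s(1) = 33; s(2) = 6; s(3) = 27; s(4) = 36; s(5) = 48; s(6) = 45; s(7) = 3; s(8) = 42; s(9) = 18; s(10) = 24; s(11) = 51; s(12) = 30; s(13) = 21; s(14) = 9; s(15) = 12; s(16) = 54; s(17) = 15; s(18) = 39; s(19) = 33.
Since s(19) = s(1) = 33, the sequence is eventually periodic: after a pre-period of length 1 it cycles with period 18.
For j ≥ 1, s(j) depends only on (j - 1) mod 18. (144 - 1) mod 18 = 17, so s(144) = s(18) = 39.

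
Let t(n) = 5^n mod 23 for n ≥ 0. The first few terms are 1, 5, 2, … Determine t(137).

Computing terms: t(0) = 1; t(1) = 5; t(2) = 2; t(3) = 10; t(4) = 4; t(5) = 20; t(6) = 8; t(7) = 17; t(8) = 16; t(9) = 11; t(10) = 9; t(11) = 22; t(12) = 18; t(13) = 21; t(14) = 13; t(15) = 19; t(16) = 3; t(17) = 15; t(18) = 6; t(19) = 7; t(20) = 12; t(21) = 14; t(22) = 1.
The sequence repeats with period 22.
(137 - 0) mod 22 = 5, so t(137) = t(5) = 20.

20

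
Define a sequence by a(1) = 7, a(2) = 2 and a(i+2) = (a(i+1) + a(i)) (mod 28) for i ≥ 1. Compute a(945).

21

We have a(1) = 7, a(2) = 2, a(3) = 9, a(4) = 11, a(5) = 20, a(6) = 3, a(7) = 23, a(8) = 26, a(9) = 21, a(10) = 19, a(11) = 12, a(12) = 3, a(13) = 15, a(14) = 18, a(15) = 5, a(16) = 23, a(17) = 0, a(18) = 23, a(19) = 23, a(20) = 18, a(21) = 13, a(22) = 3, a(23) = 16, a(24) = 19, a(25) = 7, a(26) = 26, a(27) = 5, a(28) = 3, a(29) = 8, a(30) = 11, a(31) = 19, a(32) = 2, a(33) = 21, a(34) = 23, a(35) = 16, a(36) = 11, a(37) = 27, a(38) = 10, a(39) = 9, a(40) = 19, a(41) = 0, a(42) = 19, a(43) = 19, a(44) = 10, a(45) = 1, a(46) = 11, a(47) = 12, a(48) = 23, a(49) = 7, a(50) = 2.
The sequence repeats with period 48.
(945 - 1) mod 48 = 32, so a(945) = a(33) = 21.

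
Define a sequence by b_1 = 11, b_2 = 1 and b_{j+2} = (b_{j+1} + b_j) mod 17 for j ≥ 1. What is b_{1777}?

1

We have b_1 = 11, b_2 = 1, b_3 = 12, b_4 = 13, b_5 = 8, b_6 = 4, b_7 = 12, b_8 = 16, b_9 = 11, b_{10} = 10, b_{11} = 4, b_{12} = 14, b_{13} = 1, b_{14} = 15, b_{15} = 16, b_{16} = 14, b_{17} = 13, b_{18} = 10, b_{19} = 6, b_{20} = 16, b_{21} = 5, b_{22} = 4, b_{23} = 9, b_{24} = 13, b_{25} = 5, b_{26} = 1, b_{27} = 6, b_{28} = 7, b_{29} = 13, b_{30} = 3, b_{31} = 16, b_{32} = 2, b_{33} = 1, b_{34} = 3, b_{35} = 4, b_{36} = 7, b_{37} = 11, b_{38} = 1.
Since (b_{37}, b_{38}) = (b_1, b_2) = (11, 1) (two consecutive terms determine the rest), the sequence is periodic with period 36.
(1777 - 1) mod 36 = 12, so b_{1777} = b_{13} = 1.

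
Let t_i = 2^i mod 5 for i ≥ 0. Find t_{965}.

2

Computing terms: t_0 = 1; t_1 = 2; t_2 = 4; t_3 = 3; t_4 = 1.
The sequence repeats with period 4.
(965 - 0) mod 4 = 1, so t_{965} = t_1 = 2.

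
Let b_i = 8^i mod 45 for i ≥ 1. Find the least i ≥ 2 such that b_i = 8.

Computing terms: b_1 = 8; b_2 = 19; b_3 = 17; b_4 = 1; b_5 = 8.
Since b_5 = b_1 = 8, the sequence is periodic with period 4.
The value 8 next appears (with i ≥ 2) at b_5.

5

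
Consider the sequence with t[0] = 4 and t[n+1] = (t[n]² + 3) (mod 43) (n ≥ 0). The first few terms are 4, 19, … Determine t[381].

Computing terms: t[0] = 4,  t[1] = 19,  t[2] = 20,  t[3] = 16,  t[4] = 1,  t[5] = 4.
Since t[5] = t[0] = 4, the sequence is periodic with period 5.
So t[381] = t[0 + ((381-0) mod 5)] = t[1] = 19.

19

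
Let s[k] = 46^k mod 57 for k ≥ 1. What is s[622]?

Computing terms: s[1] = 46, s[2] = 7, s[3] = 37, s[4] = 49, s[5] = 31, s[6] = 1, s[7] = 46.
Since s[7] = s[1] = 46, the sequence is periodic with period 6.
(622 - 1) mod 6 = 3, so s[622] = s[4] = 49.

49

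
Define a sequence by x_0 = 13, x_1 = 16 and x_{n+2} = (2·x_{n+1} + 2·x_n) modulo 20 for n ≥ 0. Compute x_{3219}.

8

We have x_0 = 13, x_1 = 16, x_2 = 18, x_3 = 8, x_4 = 12, x_5 = 0, x_6 = 4, x_7 = 8, x_8 = 4, x_9 = 4, x_{10} = 16, x_{11} = 0, x_{12} = 12, x_{13} = 4, x_{14} = 12, x_{15} = 12, x_{16} = 8, x_{17} = 0, x_{18} = 16, x_{19} = 12, x_{20} = 16, x_{21} = 16, x_{22} = 4, x_{23} = 0, x_{24} = 8, x_{25} = 16, x_{26} = 8, x_{27} = 8, x_{28} = 12.
Since (x_{27}, x_{28}) = (x_3, x_4) = (8, 12) (two consecutive terms determine the rest), the sequence is eventually periodic: after a pre-period of length 3 it cycles with period 24.
For n ≥ 3, x_n depends only on (n - 3) mod 24. (3219 - 3) mod 24 = 0, so x_{3219} = x_3 = 8.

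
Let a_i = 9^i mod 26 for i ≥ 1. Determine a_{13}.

9

We have a_1 = 9, a_2 = 3, a_3 = 1, a_4 = 9.
Since a_4 = a_1 = 9, the sequence is periodic with period 3.
(13 - 1) mod 3 = 0, so a_{13} = a_1 = 9.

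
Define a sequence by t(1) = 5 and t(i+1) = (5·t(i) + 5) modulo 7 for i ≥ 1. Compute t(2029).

Listing terms: t(1) = 5,  t(2) = 2,  t(3) = 1,  t(4) = 3,  t(5) = 6,  t(6) = 0,  t(7) = 5.
The sequence repeats with period 6.
(2029 - 1) mod 6 = 0, so t(2029) = t(1) = 5.

5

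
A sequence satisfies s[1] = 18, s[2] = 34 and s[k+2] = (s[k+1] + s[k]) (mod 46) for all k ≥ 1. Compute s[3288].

30

s[1] = 18; s[2] = 34; s[3] = 6; s[4] = 40; s[5] = 0; s[6] = 40; s[7] = 40; s[8] = 34; s[9] = 28; s[10] = 16; s[11] = 44; s[12] = 14; s[13] = 12; s[14] = 26; s[15] = 38; s[16] = 18; s[17] = 10; s[18] = 28; s[19] = 38; s[20] = 20; s[21] = 12; s[22] = 32; s[23] = 44; s[24] = 30; s[25] = 28; s[26] = 12; s[27] = 40; s[28] = 6; s[29] = 0; s[30] = 6; s[31] = 6; s[32] = 12; s[33] = 18; s[34] = 30; s[35] = 2; s[36] = 32; s[37] = 34; s[38] = 20; s[39] = 8; s[40] = 28; s[41] = 36; s[42] = 18; s[43] = 8; s[44] = 26; s[45] = 34; s[46] = 14; s[47] = 2; s[48] = 16; s[49] = 18; s[50] = 34.
The sequence repeats with period 48.
(3288 - 1) mod 48 = 23, so s[3288] = s[24] = 30.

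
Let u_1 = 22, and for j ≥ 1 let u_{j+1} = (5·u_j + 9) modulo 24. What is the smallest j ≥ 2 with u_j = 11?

6

We have u_1 = 22; u_2 = 23; u_3 = 4; u_4 = 5; u_5 = 10; u_6 = 11; u_7 = 16; u_8 = 17; u_9 = 22.
The sequence repeats with period 8.
The value 11 first appears (with j ≥ 2) at u_6.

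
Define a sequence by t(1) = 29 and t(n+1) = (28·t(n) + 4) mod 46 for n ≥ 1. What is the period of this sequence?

22

We have t(1) = 29,  t(2) = 34,  t(3) = 36,  t(4) = 0,  t(5) = 4,  t(6) = 24,  t(7) = 32,  t(8) = 26,  t(9) = 42,  t(10) = 30,  t(11) = 16,  t(12) = 38,  t(13) = 10,  t(14) = 8,  t(15) = 44,  t(16) = 40,  t(17) = 20,  t(18) = 12,  t(19) = 18,  t(20) = 2,  t(21) = 14,  t(22) = 28,  t(23) = 6,  t(24) = 34.
Since t(24) = t(2) = 34, the sequence is eventually periodic: after a pre-period of length 1 it cycles with period 22.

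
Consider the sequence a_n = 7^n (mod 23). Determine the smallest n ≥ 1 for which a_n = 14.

15

We have a_0 = 1, a_1 = 7, a_2 = 3, a_3 = 21, a_4 = 9, a_5 = 17, a_6 = 4, a_7 = 5, a_8 = 12, a_9 = 15, a_{10} = 13, a_{11} = 22, a_{12} = 16, a_{13} = 20, a_{14} = 2, a_{15} = 14, a_{16} = 6, a_{17} = 19, a_{18} = 18, a_{19} = 11, a_{20} = 8, a_{21} = 10, a_{22} = 1.
The sequence repeats with period 22.
The value 14 first appears (with n ≥ 1) at a_{15}.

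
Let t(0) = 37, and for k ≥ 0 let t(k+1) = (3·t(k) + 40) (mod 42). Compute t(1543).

25

We have t(0) = 37, t(1) = 25, t(2) = 31, t(3) = 7, t(4) = 19, t(5) = 13, t(6) = 37.
The sequence repeats with period 6.
So t(1543) = t(0 + ((1543-0) mod 6)) = t(1) = 25.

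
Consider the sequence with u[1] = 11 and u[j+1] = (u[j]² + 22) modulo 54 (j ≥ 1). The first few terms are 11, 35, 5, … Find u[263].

35

Computing terms: u[1] = 11,  u[2] = 35,  u[3] = 5,  u[4] = 47,  u[5] = 17,  u[6] = 41,  u[7] = 29,  u[8] = 53,  u[9] = 23,  u[10] = 11.
The sequence repeats with period 9.
(263 - 1) mod 9 = 1, so u[263] = u[2] = 35.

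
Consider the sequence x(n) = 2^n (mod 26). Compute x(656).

We have x(0) = 1, x(1) = 2, x(2) = 4, x(3) = 8, x(4) = 16, x(5) = 6, x(6) = 12, x(7) = 24, x(8) = 22, x(9) = 18, x(10) = 10, x(11) = 20, x(12) = 14, x(13) = 2.
Since x(13) = x(1) = 2, the sequence is eventually periodic: after a pre-period of length 1 it cycles with period 12.
For n ≥ 1, x(n) depends only on (n - 1) mod 12. (656 - 1) mod 12 = 7, so x(656) = x(8) = 22.

22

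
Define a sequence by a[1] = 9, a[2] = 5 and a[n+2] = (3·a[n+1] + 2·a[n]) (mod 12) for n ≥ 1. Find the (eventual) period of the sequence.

4

We have a[1] = 9,  a[2] = 5,  a[3] = 9,  a[4] = 1,  a[5] = 9,  a[6] = 5.
Since (a[5], a[6]) = (a[1], a[2]) = (9, 5) (two consecutive terms determine the rest), the sequence is periodic with period 4.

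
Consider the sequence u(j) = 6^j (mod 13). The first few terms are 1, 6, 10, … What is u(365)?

u(0) = 1,  u(1) = 6,  u(2) = 10,  u(3) = 8,  u(4) = 9,  u(5) = 2,  u(6) = 12,  u(7) = 7,  u(8) = 3,  u(9) = 5,  u(10) = 4,  u(11) = 11,  u(12) = 1.
The sequence repeats with period 12.
So u(365) = u(0 + ((365-0) mod 12)) = u(5) = 2.

2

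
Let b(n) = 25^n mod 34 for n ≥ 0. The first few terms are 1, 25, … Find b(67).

We have b(0) = 1; b(1) = 25; b(2) = 13; b(3) = 19; b(4) = 33; b(5) = 9; b(6) = 21; b(7) = 15; b(8) = 1.
Since b(8) = b(0) = 1, the sequence is periodic with period 8.
So b(67) = b(0 + ((67-0) mod 8)) = b(3) = 19.

19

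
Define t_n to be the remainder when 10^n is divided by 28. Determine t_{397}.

24

t_0 = 1, t_1 = 10, t_2 = 16, t_3 = 20, t_4 = 4, t_5 = 12, t_6 = 8, t_7 = 24, t_8 = 16.
Since t_8 = t_2 = 16, the sequence is eventually periodic: after a pre-period of length 2 it cycles with period 6.
For n ≥ 2, t_n depends only on (n - 2) mod 6. (397 - 2) mod 6 = 5, so t_{397} = t_7 = 24.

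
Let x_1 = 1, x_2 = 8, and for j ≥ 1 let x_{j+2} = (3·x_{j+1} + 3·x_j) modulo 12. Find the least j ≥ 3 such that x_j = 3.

3

x_1 = 1,  x_2 = 8,  x_3 = 3,  x_4 = 9,  x_5 = 0,  x_6 = 3,  x_7 = 9.
Since (x_6, x_7) = (x_3, x_4) = (3, 9) (two consecutive terms determine the rest), the sequence is eventually periodic: after a pre-period of length 2 it cycles with period 3.
The value 3 first appears (with j ≥ 3) at x_3.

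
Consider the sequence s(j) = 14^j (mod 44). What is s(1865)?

12

Computing terms: s(0) = 1, s(1) = 14, s(2) = 20, s(3) = 16, s(4) = 4, s(5) = 12, s(6) = 36, s(7) = 20.
Since s(7) = s(2) = 20, the sequence is eventually periodic: after a pre-period of length 2 it cycles with period 5.
For j ≥ 2, s(j) depends only on (j - 2) mod 5. (1865 - 2) mod 5 = 3, so s(1865) = s(5) = 12.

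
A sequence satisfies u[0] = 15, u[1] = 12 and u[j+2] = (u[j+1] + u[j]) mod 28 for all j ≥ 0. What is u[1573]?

Computing terms: u[0] = 15; u[1] = 12; u[2] = 27; u[3] = 11; u[4] = 10; u[5] = 21; u[6] = 3; u[7] = 24; u[8] = 27; u[9] = 23; u[10] = 22; u[11] = 17; u[12] = 11; u[13] = 0; u[14] = 11; u[15] = 11; u[16] = 22; u[17] = 5; u[18] = 27; u[19] = 4; u[20] = 3; u[21] = 7; u[22] = 10; u[23] = 17; u[24] = 27; u[25] = 16; u[26] = 15; u[27] = 3; u[28] = 18; u[29] = 21; u[30] = 11; u[31] = 4; u[32] = 15; u[33] = 19; u[34] = 6; u[35] = 25; u[36] = 3; u[37] = 0; u[38] = 3; u[39] = 3; u[40] = 6; u[41] = 9; u[42] = 15; u[43] = 24; u[44] = 11; u[45] = 7; u[46] = 18; u[47] = 25; u[48] = 15; u[49] = 12.
Since (u[48], u[49]) = (u[0], u[1]) = (15, 12) (two consecutive terms determine the rest), the sequence is periodic with period 48.
So u[1573] = u[0 + ((1573-0) mod 48)] = u[37] = 0.

0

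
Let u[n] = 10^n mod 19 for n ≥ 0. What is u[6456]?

7

We have u[0] = 1; u[1] = 10; u[2] = 5; u[3] = 12; u[4] = 6; u[5] = 3; u[6] = 11; u[7] = 15; u[8] = 17; u[9] = 18; u[10] = 9; u[11] = 14; u[12] = 7; u[13] = 13; u[14] = 16; u[15] = 8; u[16] = 4; u[17] = 2; u[18] = 1.
The sequence repeats with period 18.
(6456 - 0) mod 18 = 12, so u[6456] = u[12] = 7.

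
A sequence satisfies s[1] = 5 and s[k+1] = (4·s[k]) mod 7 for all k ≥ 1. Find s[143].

s[1] = 5; s[2] = 6; s[3] = 3; s[4] = 5.
The sequence repeats with period 3.
(143 - 1) mod 3 = 1, so s[143] = s[2] = 6.

6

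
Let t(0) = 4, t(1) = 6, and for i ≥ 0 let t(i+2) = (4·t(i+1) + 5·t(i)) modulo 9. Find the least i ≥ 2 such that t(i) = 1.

We have t(0) = 4; t(1) = 6; t(2) = 8; t(3) = 8; t(4) = 0; t(5) = 4; t(6) = 7; t(7) = 3; t(8) = 2; t(9) = 5; t(10) = 3; t(11) = 1; t(12) = 1; t(13) = 0; t(14) = 5; t(15) = 2; t(16) = 6; t(17) = 7; t(18) = 4; t(19) = 6.
The sequence repeats with period 18.
The value 1 first appears (with i ≥ 2) at t(11).

11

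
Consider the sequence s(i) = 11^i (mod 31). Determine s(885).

30

We have s(0) = 1,  s(1) = 11,  s(2) = 28,  s(3) = 29,  s(4) = 9,  s(5) = 6,  s(6) = 4,  s(7) = 13,  s(8) = 19,  s(9) = 23,  s(10) = 5,  s(11) = 24,  s(12) = 16,  s(13) = 21,  s(14) = 14,  s(15) = 30,  s(16) = 20,  s(17) = 3,  s(18) = 2,  s(19) = 22,  s(20) = 25,  s(21) = 27,  s(22) = 18,  s(23) = 12,  s(24) = 8,  s(25) = 26,  s(26) = 7,  s(27) = 15,  s(28) = 10,  s(29) = 17,  s(30) = 1.
Since s(30) = s(0) = 1, the sequence is periodic with period 30.
So s(885) = s(0 + ((885-0) mod 30)) = s(15) = 30.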